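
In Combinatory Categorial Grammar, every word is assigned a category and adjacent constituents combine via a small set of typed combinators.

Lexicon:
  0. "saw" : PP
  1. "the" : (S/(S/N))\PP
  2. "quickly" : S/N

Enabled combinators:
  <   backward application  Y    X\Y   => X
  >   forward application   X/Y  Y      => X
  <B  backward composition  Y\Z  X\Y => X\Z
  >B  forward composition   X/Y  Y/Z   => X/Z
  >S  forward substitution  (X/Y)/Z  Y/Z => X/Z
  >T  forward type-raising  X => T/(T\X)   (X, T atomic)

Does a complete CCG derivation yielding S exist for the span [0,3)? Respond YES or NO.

YES

[0,3] S   >
  [0,2] S/(S/N)   <
    [0,1] "saw" : PP
    [1,2] "the" : (S/(S/N))\PP
  [2,3] "quickly" : S/N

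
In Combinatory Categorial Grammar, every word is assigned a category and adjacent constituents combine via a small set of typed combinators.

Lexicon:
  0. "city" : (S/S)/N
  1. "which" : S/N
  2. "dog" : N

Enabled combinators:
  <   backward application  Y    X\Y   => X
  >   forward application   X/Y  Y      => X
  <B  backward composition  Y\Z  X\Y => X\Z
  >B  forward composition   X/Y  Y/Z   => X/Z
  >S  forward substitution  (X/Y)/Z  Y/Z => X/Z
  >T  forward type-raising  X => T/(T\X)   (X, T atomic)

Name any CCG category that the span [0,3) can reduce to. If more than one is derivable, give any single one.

S

[0,3] S   >
  [0,2] S/N   >S
    [0,1] "city" : (S/S)/N
    [1,2] "which" : S/N
  [2,3] "dog" : N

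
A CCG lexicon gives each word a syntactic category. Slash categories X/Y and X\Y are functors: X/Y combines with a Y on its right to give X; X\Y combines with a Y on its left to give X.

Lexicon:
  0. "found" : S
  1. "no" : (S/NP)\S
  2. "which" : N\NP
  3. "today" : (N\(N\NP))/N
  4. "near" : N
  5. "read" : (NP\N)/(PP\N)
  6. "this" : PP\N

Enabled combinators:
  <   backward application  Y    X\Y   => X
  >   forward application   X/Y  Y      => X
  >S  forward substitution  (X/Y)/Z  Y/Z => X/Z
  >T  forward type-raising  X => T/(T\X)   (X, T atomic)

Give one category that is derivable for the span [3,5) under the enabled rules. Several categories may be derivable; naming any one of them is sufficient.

N\(N\NP)

[0,7] S   >
  [0,2] S/NP   <
    [0,1] "found" : S
    [1,2] "no" : (S/NP)\S
  [2,7] NP   <
    [2,5] N   <
      [2,3] "which" : N\NP
      [3,5] N\(N\NP)   >
        [3,4] "today" : (N\(N\NP))/N
        [4,5] "near" : N
    [5,7] NP\N   >
      [5,6] "read" : (NP\N)/(PP\N)
      [6,7] "this" : PP\N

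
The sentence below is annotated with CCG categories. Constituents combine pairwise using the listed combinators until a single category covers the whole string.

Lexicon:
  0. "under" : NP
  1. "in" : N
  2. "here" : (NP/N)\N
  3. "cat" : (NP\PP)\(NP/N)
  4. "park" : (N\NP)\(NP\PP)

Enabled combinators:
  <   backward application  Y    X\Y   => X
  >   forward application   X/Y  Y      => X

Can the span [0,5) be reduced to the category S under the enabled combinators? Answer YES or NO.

NO

NP N (NP/N)\N (NP\PP)\(NP/N) (N\NP)\(NP\PP)
CKY chart[0,5] = {N}; S ∉ chart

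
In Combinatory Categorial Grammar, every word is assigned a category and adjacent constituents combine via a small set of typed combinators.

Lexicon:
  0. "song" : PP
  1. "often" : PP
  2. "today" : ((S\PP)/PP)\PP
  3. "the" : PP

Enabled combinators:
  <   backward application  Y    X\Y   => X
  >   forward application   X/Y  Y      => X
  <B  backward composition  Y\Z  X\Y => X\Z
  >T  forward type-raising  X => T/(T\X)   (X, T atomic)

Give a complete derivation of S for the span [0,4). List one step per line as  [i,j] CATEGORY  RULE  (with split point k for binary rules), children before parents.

[0,4] S   <
  [0,1] "song" : PP
  [1,4] S\PP   >
    [1,3] (S\PP)/PP   <
      [1,2] "often" : PP
      [2,3] "today" : ((S\PP)/PP)\PP
    [3,4] "the" : PP

[0,1] PP  lex  "song"
[1,2] PP  lex  "often"
[2,3] ((S\PP)/PP)\PP  lex  "today"
[1,3] (S\PP)/PP  <  k=2
[3,4] PP  lex  "the"
[1,4] S\PP  >  k=3
[0,4] S  <  k=1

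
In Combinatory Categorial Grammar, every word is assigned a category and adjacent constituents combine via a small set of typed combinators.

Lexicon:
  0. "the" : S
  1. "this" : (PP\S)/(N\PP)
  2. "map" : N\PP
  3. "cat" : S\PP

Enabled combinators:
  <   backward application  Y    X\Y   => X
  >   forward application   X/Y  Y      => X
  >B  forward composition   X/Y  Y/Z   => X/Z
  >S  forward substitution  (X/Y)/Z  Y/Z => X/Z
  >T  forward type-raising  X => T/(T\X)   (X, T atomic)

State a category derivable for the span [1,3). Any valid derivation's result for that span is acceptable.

PP\S

[0,4] S   <
  [0,3] PP   <
    [0,1] "the" : S
    [1,3] PP\S   >
      [1,2] "this" : (PP\S)/(N\PP)
      [2,3] "map" : N\PP
  [3,4] "cat" : S\PP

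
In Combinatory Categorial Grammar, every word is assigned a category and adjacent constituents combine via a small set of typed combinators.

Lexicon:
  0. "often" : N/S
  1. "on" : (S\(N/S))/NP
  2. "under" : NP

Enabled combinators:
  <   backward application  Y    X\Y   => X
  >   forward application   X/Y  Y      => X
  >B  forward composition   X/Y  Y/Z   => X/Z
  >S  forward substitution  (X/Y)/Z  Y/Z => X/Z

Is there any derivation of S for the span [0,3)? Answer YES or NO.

[0,3] S   <
  [0,1] "often" : N/S
  [1,3] S\(N/S)   >
    [1,2] "on" : (S\(N/S))/NP
    [2,3] "under" : NP

YES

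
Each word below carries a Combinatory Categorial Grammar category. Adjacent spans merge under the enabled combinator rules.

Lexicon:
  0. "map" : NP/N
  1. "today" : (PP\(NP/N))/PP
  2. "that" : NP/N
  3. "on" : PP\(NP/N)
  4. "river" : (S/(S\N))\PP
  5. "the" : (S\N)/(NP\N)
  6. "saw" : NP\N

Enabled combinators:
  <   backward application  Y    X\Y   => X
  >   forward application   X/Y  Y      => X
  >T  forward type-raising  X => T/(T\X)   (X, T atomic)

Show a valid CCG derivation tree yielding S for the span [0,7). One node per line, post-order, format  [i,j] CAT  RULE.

[0,1] NP/N  lex  "map"
[1,2] (PP\(NP/N))/PP  lex  "today"
[2,3] NP/N  lex  "that"
[3,4] PP\(NP/N)  lex  "on"
[2,4] PP  <  k=3
[1,4] PP\(NP/N)  >  k=2
[0,4] PP  <  k=1
[4,5] (S/(S\N))\PP  lex  "river"
[0,5] S/(S\N)  <  k=4
[5,6] (S\N)/(NP\N)  lex  "the"
[6,7] NP\N  lex  "saw"
[5,7] S\N  >  k=6
[0,7] S  >  k=5

[0,7] S   >
  [0,5] S/(S\N)   <
    [0,4] PP   <
      [0,1] "map" : NP/N
      [1,4] PP\(NP/N)   >
        [1,2] "today" : (PP\(NP/N))/PP
        [2,4] PP   <
          [2,3] "that" : NP/N
          [3,4] "on" : PP\(NP/N)
    [4,5] "river" : (S/(S\N))\PP
  [5,7] S\N   >
    [5,6] "the" : (S\N)/(NP\N)
    [6,7] "saw" : NP\N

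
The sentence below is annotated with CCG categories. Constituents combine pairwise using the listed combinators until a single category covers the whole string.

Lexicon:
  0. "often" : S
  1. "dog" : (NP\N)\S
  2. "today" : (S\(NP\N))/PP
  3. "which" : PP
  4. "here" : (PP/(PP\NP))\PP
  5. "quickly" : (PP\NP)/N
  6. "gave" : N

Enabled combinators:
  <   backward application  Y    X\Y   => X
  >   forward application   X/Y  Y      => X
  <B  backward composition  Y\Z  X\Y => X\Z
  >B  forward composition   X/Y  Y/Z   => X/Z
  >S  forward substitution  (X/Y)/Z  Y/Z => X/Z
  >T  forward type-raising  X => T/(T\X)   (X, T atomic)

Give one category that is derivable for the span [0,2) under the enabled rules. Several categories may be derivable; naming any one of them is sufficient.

[0,7] S   <
  [0,2] NP\N   <
    [0,1] "often" : S
    [1,2] "dog" : (NP\N)\S
  [2,7] S\(NP\N)   >
    [2,3] "today" : (S\(NP\N))/PP
    [3,7] PP   >
      [3,5] PP/(PP\NP)   <
        [3,4] "which" : PP
        [4,5] "here" : (PP/(PP\NP))\PP
      [5,7] PP\NP   >
        [5,6] "quickly" : (PP\NP)/N
        [6,7] "gave" : N

NP\N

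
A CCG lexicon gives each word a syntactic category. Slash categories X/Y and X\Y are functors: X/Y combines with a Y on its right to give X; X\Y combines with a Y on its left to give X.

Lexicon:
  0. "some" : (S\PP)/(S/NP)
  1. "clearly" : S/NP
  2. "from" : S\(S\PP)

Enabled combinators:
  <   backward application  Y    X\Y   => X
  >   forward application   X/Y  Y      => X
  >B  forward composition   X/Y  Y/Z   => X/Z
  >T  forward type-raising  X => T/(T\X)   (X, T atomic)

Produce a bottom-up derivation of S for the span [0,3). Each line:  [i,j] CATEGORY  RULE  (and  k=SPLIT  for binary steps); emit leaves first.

[0,3] S   <
  [0,2] S\PP   >
    [0,1] "some" : (S\PP)/(S/NP)
    [1,2] "clearly" : S/NP
  [2,3] "from" : S\(S\PP)

[0,1] (S\PP)/(S/NP)  lex  "some"
[1,2] S/NP  lex  "clearly"
[0,2] S\PP  >  k=1
[2,3] S\(S\PP)  lex  "from"
[0,3] S  <  k=2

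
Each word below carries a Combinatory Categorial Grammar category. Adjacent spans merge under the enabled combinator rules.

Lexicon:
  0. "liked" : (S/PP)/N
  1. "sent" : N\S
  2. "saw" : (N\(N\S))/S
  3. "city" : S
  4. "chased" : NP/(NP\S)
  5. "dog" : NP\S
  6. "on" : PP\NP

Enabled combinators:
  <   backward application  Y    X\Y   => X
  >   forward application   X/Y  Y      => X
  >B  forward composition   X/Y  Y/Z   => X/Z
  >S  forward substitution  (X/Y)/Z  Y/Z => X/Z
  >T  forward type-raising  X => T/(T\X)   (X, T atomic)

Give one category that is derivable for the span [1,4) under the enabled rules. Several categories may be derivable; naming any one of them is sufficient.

[0,7] S   >
  [0,4] S/PP   >
    [0,1] "liked" : (S/PP)/N
    [1,4] N   <
      [1,2] "sent" : N\S
      [2,4] N\(N\S)   >
        [2,3] "saw" : (N\(N\S))/S
        [3,4] "city" : S
  [4,7] PP   <
    [4,6] NP   >
      [4,5] "chased" : NP/(NP\S)
      [5,6] "dog" : NP\S
    [6,7] "on" : PP\NP

N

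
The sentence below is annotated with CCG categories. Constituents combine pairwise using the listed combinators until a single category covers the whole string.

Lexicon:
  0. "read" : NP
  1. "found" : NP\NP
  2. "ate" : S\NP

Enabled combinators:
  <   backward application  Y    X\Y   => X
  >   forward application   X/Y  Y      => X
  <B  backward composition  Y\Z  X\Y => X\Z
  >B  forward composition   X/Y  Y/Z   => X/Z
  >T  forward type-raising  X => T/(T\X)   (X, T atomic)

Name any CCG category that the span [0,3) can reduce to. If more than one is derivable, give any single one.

[0,3] S   >
  [0,1] S/(S\NP)   >T
    [0,1] "read" : NP
  [1,3] S\NP   <B
    [1,2] "found" : NP\NP
    [2,3] "ate" : S\NP

S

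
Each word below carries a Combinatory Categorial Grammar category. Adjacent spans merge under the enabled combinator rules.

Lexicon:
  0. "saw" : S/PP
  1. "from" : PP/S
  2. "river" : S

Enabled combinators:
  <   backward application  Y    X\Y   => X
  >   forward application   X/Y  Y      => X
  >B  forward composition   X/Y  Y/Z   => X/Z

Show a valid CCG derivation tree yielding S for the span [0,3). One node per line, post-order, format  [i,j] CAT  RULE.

[0,3] S   >
  [0,1] "saw" : S/PP
  [1,3] PP   >
    [1,2] "from" : PP/S
    [2,3] "river" : S

[0,1] S/PP  lex  "saw"
[1,2] PP/S  lex  "from"
[2,3] S  lex  "river"
[1,3] PP  >  k=2
[0,3] S  >  k=1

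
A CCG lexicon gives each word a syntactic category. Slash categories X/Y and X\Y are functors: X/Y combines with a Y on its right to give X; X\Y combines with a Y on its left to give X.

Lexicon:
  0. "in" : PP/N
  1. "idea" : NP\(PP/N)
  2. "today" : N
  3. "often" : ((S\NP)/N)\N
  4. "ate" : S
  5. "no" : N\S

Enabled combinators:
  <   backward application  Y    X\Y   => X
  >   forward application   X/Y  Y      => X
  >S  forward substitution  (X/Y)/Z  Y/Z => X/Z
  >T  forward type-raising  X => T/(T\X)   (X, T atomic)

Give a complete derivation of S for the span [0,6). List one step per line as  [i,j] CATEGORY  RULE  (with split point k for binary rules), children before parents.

[0,6] S   <
  [0,2] NP   <
    [0,1] "in" : PP/N
    [1,2] "idea" : NP\(PP/N)
  [2,6] S\NP   >
    [2,4] (S\NP)/N   <
      [2,3] "today" : N
      [3,4] "often" : ((S\NP)/N)\N
    [4,6] N   >
      [4,5] N/(N\S)   >T
        [4,5] "ate" : S
      [5,6] "no" : N\S

[0,1] PP/N  lex  "in"
[1,2] NP\(PP/N)  lex  "idea"
[0,2] NP  <  k=1
[2,3] N  lex  "today"
[3,4] ((S\NP)/N)\N  lex  "often"
[2,4] (S\NP)/N  <  k=3
[4,5] S  lex  "ate"
[4,5] N/(N\S)  >T
[5,6] N\S  lex  "no"
[4,6] N  >  k=5
[2,6] S\NP  >  k=4
[0,6] S  <  k=2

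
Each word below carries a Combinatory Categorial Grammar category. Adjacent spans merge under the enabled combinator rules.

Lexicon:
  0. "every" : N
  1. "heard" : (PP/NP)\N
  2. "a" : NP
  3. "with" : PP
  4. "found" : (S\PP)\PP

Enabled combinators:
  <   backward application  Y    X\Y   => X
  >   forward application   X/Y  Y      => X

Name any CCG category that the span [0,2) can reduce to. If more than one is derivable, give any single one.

[0,5] S   <
  [0,3] PP   >
    [0,2] PP/NP   <
      [0,1] "every" : N
      [1,2] "heard" : (PP/NP)\N
    [2,3] "a" : NP
  [3,5] S\PP   <
    [3,4] "with" : PP
    [4,5] "found" : (S\PP)\PP

PP/NP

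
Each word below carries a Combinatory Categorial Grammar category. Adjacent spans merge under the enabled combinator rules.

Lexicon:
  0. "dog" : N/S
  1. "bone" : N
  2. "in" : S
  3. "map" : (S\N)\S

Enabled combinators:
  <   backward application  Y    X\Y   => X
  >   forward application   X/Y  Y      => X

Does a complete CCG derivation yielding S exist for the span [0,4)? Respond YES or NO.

N/S N S (S\N)\S
CKY chart[0,4] = {N}; S ∉ chart

NO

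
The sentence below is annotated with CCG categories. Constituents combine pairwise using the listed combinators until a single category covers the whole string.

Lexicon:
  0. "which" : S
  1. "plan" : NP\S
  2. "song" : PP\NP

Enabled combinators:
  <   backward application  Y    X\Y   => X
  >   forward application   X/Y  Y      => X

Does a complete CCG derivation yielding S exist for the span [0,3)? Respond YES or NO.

S NP\S PP\NP
CKY chart[0,3] = {PP}; S ∉ chart

NO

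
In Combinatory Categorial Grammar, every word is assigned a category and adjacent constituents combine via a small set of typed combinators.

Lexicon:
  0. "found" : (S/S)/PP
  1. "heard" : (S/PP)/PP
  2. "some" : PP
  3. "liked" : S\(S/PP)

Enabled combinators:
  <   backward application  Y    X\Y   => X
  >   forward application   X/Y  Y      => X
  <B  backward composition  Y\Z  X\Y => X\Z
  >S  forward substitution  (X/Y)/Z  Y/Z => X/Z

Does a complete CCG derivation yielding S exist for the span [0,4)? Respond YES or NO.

YES

[0,4] S   <
  [0,3] S/PP   >S
    [0,1] "found" : (S/S)/PP
    [1,3] S/PP   >
      [1,2] "heard" : (S/PP)/PP
      [2,3] "some" : PP
  [3,4] "liked" : S\(S/PP)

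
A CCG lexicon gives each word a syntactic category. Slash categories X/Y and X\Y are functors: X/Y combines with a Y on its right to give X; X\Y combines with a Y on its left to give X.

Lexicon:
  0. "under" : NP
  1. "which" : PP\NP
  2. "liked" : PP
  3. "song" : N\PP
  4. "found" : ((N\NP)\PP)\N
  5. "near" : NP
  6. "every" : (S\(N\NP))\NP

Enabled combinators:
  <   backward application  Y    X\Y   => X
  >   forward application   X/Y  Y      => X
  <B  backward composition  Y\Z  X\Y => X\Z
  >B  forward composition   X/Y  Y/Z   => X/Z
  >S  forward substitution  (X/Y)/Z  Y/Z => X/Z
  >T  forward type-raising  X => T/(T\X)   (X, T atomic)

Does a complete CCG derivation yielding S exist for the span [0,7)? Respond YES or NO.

[0,7] S   <
  [0,2] PP   <
    [0,1] "under" : NP
    [1,2] "which" : PP\NP
  [2,7] S\PP   <B
    [2,5] (N\NP)\PP   <
      [2,4] N   <
        [2,3] "liked" : PP
        [3,4] "song" : N\PP
      [4,5] "found" : ((N\NP)\PP)\N
    [5,7] S\(N\NP)   <
      [5,6] "near" : NP
      [6,7] "every" : (S\(N\NP))\NP

YES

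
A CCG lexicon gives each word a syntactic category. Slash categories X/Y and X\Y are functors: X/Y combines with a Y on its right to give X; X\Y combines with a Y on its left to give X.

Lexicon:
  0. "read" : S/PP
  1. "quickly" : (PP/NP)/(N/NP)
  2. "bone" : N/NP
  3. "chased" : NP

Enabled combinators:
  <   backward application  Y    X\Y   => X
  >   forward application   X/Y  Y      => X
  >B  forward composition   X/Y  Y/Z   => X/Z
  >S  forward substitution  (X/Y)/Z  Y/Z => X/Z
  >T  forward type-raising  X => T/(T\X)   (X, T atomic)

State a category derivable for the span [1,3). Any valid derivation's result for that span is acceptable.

PP/NP

[0,4] S   >
  [0,3] S/NP   >B
    [0,1] "read" : S/PP
    [1,3] PP/NP   >
      [1,2] "quickly" : (PP/NP)/(N/NP)
      [2,3] "bone" : N/NP
  [3,4] "chased" : NP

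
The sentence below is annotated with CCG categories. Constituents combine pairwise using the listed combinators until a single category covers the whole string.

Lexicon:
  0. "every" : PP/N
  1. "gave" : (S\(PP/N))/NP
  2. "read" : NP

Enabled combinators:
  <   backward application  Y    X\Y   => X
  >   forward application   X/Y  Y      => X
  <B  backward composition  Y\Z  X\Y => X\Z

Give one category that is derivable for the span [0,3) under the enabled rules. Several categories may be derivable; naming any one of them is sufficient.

[0,3] S   <
  [0,1] "every" : PP/N
  [1,3] S\(PP/N)   >
    [1,2] "gave" : (S\(PP/N))/NP
    [2,3] "read" : NP

S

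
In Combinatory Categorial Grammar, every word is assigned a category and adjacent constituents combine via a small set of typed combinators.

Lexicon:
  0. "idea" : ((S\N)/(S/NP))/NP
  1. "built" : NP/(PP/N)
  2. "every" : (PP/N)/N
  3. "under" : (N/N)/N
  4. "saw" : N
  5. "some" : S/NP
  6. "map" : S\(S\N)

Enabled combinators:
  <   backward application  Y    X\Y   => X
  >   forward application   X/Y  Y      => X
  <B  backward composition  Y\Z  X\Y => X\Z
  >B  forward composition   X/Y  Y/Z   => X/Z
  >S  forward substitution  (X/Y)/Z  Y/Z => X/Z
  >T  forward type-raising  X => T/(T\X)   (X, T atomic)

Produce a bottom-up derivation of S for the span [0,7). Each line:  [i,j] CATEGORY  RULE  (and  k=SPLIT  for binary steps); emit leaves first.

[0,1] ((S\N)/(S/NP))/NP  lex  "idea"
[1,2] NP/(PP/N)  lex  "built"
[2,3] (PP/N)/N  lex  "every"
[3,4] (N/N)/N  lex  "under"
[4,5] N  lex  "saw"
[3,5] N/N  >  k=4
[2,5] PP/N  >S  k=3
[1,5] NP  >  k=2
[0,5] (S\N)/(S/NP)  >  k=1
[5,6] S/NP  lex  "some"
[0,6] S\N  >  k=5
[6,7] S\(S\N)  lex  "map"
[0,7] S  <  k=6

[0,7] S   <
  [0,6] S\N   >
    [0,5] (S\N)/(S/NP)   >
      [0,1] "idea" : ((S\N)/(S/NP))/NP
      [1,5] NP   >
        [1,2] "built" : NP/(PP/N)
        [2,5] PP/N   >S
          [2,3] "every" : (PP/N)/N
          [3,5] N/N   >
            [3,4] "under" : (N/N)/N
            [4,5] "saw" : N
    [5,6] "some" : S/NP
  [6,7] "map" : S\(S\N)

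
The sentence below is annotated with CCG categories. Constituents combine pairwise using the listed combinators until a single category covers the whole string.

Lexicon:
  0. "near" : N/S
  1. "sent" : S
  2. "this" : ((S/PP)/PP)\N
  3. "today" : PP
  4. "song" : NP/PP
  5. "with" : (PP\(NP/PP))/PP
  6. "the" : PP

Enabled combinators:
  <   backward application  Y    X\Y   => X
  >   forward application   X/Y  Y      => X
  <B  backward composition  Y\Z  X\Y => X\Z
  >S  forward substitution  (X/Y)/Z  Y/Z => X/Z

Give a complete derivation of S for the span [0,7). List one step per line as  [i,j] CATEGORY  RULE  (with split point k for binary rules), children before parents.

[0,1] N/S  lex  "near"
[1,2] S  lex  "sent"
[0,2] N  >  k=1
[2,3] ((S/PP)/PP)\N  lex  "this"
[0,3] (S/PP)/PP  <  k=2
[3,4] PP  lex  "today"
[0,4] S/PP  >  k=3
[4,5] NP/PP  lex  "song"
[5,6] (PP\(NP/PP))/PP  lex  "with"
[6,7] PP  lex  "the"
[5,7] PP\(NP/PP)  >  k=6
[4,7] PP  <  k=5
[0,7] S  >  k=4

[0,7] S   >
  [0,4] S/PP   >
    [0,3] (S/PP)/PP   <
      [0,2] N   >
        [0,1] "near" : N/S
        [1,2] "sent" : S
      [2,3] "this" : ((S/PP)/PP)\N
    [3,4] "today" : PP
  [4,7] PP   <
    [4,5] "song" : NP/PP
    [5,7] PP\(NP/PP)   >
      [5,6] "with" : (PP\(NP/PP))/PP
      [6,7] "the" : PP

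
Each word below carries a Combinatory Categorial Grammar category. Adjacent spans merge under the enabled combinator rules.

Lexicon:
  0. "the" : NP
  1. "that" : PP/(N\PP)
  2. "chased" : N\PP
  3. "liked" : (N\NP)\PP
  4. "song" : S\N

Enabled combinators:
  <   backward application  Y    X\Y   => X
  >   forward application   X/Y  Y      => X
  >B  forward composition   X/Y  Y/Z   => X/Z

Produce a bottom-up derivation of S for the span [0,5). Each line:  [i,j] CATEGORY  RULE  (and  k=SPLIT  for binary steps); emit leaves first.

[0,1] NP  lex  "the"
[1,2] PP/(N\PP)  lex  "that"
[2,3] N\PP  lex  "chased"
[1,3] PP  >  k=2
[3,4] (N\NP)\PP  lex  "liked"
[1,4] N\NP  <  k=3
[0,4] N  <  k=1
[4,5] S\N  lex  "song"
[0,5] S  <  k=4

[0,5] S   <
  [0,4] N   <
    [0,1] "the" : NP
    [1,4] N\NP   <
      [1,3] PP   >
        [1,2] "that" : PP/(N\PP)
        [2,3] "chased" : N\PP
      [3,4] "liked" : (N\NP)\PP
  [4,5] "song" : S\N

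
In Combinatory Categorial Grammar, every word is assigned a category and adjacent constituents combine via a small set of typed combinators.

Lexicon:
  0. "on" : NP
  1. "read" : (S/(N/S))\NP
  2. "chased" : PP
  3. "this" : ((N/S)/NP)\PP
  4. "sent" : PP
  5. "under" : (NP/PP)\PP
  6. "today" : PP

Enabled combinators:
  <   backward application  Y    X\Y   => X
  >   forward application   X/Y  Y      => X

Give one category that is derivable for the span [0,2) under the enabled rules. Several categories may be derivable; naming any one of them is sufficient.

[0,7] S   >
  [0,2] S/(N/S)   <
    [0,1] "on" : NP
    [1,2] "read" : (S/(N/S))\NP
  [2,7] N/S   >
    [2,4] (N/S)/NP   <
      [2,3] "chased" : PP
      [3,4] "this" : ((N/S)/NP)\PP
    [4,7] NP   >
      [4,6] NP/PP   <
        [4,5] "sent" : PP
        [5,6] "under" : (NP/PP)\PP
      [6,7] "today" : PP

S/(N/S)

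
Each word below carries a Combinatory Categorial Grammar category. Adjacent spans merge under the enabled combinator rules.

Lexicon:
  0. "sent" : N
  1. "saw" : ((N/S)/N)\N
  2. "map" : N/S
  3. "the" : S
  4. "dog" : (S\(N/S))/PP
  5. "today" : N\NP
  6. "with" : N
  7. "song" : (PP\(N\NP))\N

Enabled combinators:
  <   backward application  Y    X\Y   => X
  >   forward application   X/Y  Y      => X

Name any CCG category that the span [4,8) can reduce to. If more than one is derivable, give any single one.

S\(N/S)

[0,8] S   <
  [0,4] N/S   >
    [0,2] (N/S)/N   <
      [0,1] "sent" : N
      [1,2] "saw" : ((N/S)/N)\N
    [2,4] N   >
      [2,3] "map" : N/S
      [3,4] "the" : S
  [4,8] S\(N/S)   >
    [4,5] "dog" : (S\(N/S))/PP
    [5,8] PP   <
      [5,6] "today" : N\NP
      [6,8] PP\(N\NP)   <
        [6,7] "with" : N
        [7,8] "song" : (PP\(N\NP))\N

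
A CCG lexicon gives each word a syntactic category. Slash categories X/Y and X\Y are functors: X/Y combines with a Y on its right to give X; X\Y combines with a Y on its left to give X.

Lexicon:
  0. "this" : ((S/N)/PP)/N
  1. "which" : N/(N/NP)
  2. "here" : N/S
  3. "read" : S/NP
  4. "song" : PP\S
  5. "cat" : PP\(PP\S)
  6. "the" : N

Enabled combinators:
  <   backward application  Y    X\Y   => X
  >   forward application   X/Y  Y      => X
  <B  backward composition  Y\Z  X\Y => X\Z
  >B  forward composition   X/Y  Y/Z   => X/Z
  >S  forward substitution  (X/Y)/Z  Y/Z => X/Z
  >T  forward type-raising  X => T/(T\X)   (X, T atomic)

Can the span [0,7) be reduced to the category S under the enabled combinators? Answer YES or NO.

[0,7] S   >
  [0,6] S/N   >
    [0,4] (S/N)/PP   >
      [0,1] "this" : ((S/N)/PP)/N
      [1,4] N   >
        [1,2] "which" : N/(N/NP)
        [2,4] N/NP   >B
          [2,3] "here" : N/S
          [3,4] "read" : S/NP
    [4,6] PP   <
      [4,5] "song" : PP\S
      [5,6] "cat" : PP\(PP\S)
  [6,7] "the" : N

YES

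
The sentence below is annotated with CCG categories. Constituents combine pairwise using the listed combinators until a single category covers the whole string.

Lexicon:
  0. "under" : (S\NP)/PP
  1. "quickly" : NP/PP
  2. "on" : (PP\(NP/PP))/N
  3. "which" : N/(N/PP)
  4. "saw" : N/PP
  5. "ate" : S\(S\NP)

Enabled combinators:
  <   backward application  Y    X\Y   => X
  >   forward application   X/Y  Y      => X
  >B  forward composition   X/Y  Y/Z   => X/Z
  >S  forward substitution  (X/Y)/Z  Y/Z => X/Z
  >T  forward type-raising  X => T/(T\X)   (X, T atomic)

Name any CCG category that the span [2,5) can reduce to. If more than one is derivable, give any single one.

PP\(NP/PP)

[0,6] S   <
  [0,5] S\NP   >
    [0,1] "under" : (S\NP)/PP
    [1,5] PP   <
      [1,2] "quickly" : NP/PP
      [2,5] PP\(NP/PP)   >
        [2,3] "on" : (PP\(NP/PP))/N
        [3,5] N   >
          [3,4] "which" : N/(N/PP)
          [4,5] "saw" : N/PP
  [5,6] "ate" : S\(S\NP)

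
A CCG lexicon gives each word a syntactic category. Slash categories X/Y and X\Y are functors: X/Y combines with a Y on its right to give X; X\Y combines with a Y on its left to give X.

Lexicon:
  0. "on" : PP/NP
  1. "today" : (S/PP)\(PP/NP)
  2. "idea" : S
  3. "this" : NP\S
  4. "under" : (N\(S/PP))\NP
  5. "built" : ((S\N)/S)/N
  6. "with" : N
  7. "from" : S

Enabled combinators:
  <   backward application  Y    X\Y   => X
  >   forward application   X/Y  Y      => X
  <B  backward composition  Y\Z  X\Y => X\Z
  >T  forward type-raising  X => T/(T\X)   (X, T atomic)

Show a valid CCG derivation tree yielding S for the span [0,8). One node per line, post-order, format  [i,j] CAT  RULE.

[0,1] PP/NP  lex  "on"
[1,2] (S/PP)\(PP/NP)  lex  "today"
[0,2] S/PP  <  k=1
[2,3] S  lex  "idea"
[3,4] NP\S  lex  "this"
[2,4] NP  <  k=3
[4,5] (N\(S/PP))\NP  lex  "under"
[2,5] N\(S/PP)  <  k=4
[0,5] N  <  k=2
[5,6] ((S\N)/S)/N  lex  "built"
[6,7] N  lex  "with"
[5,7] (S\N)/S  >  k=6
[7,8] S  lex  "from"
[5,8] S\N  >  k=7
[0,8] S  <  k=5

[0,8] S   <
  [0,5] N   <
    [0,2] S/PP   <
      [0,1] "on" : PP/NP
      [1,2] "today" : (S/PP)\(PP/NP)
    [2,5] N\(S/PP)   <
      [2,4] NP   <
        [2,3] "idea" : S
        [3,4] "this" : NP\S
      [4,5] "under" : (N\(S/PP))\NP
  [5,8] S\N   >
    [5,7] (S\N)/S   >
      [5,6] "built" : ((S\N)/S)/N
      [6,7] "with" : N
    [7,8] "from" : S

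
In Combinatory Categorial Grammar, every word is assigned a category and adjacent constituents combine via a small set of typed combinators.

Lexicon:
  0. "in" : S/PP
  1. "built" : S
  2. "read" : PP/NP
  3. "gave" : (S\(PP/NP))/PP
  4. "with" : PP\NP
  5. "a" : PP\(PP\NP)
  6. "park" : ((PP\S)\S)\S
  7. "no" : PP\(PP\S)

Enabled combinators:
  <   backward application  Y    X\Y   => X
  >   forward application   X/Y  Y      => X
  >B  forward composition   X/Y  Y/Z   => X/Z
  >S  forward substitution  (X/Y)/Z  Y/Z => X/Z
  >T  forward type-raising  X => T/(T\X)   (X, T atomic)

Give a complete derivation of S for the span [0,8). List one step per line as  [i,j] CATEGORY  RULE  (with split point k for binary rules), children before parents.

[0,8] S   >
  [0,1] "in" : S/PP
  [1,8] PP   <
    [1,7] PP\S   <
      [1,2] "built" : S
      [2,7] (PP\S)\S   <
        [2,6] S   <
          [2,3] "read" : PP/NP
          [3,6] S\(PP/NP)   >
            [3,4] "gave" : (S\(PP/NP))/PP
            [4,6] PP   <
              [4,5] "with" : PP\NP
              [5,6] "a" : PP\(PP\NP)
        [6,7] "park" : ((PP\S)\S)\S
    [7,8] "no" : PP\(PP\S)

[0,1] S/PP  lex  "in"
[1,2] S  lex  "built"
[2,3] PP/NP  lex  "read"
[3,4] (S\(PP/NP))/PP  lex  "gave"
[4,5] PP\NP  lex  "with"
[5,6] PP\(PP\NP)  lex  "a"
[4,6] PP  <  k=5
[3,6] S\(PP/NP)  >  k=4
[2,6] S  <  k=3
[6,7] ((PP\S)\S)\S  lex  "park"
[2,7] (PP\S)\S  <  k=6
[1,7] PP\S  <  k=2
[7,8] PP\(PP\S)  lex  "no"
[1,8] PP  <  k=7
[0,8] S  >  k=1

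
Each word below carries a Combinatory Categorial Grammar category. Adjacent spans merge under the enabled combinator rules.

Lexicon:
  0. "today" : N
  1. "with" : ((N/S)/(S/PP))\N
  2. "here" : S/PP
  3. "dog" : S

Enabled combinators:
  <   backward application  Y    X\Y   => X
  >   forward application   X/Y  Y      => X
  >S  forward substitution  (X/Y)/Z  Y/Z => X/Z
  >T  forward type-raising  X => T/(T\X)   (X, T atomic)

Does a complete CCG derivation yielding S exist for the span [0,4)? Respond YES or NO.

NO

N ((N/S)/(S/PP))\N S/PP S
CKY chart[0,4] = {N, N/(N\N), NP/(NP\N), PP/(PP\N), S/(S\N)}; S ∉ chart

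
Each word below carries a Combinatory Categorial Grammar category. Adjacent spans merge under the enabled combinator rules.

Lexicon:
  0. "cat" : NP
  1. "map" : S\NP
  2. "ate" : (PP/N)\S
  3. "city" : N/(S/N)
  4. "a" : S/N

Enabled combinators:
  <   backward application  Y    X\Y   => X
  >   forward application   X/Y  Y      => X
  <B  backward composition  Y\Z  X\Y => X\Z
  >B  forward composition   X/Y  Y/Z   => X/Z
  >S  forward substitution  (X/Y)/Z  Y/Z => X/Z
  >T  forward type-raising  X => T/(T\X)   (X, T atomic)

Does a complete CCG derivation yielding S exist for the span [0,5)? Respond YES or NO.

NP S\NP (PP/N)\S N/(S/N) S/N
CKY chart[0,5] = {N/(N\PP), NP/(NP\PP), PP, PP/(N\N), PP/(PP\PP), S/(S\PP)}; S ∉ chart

NO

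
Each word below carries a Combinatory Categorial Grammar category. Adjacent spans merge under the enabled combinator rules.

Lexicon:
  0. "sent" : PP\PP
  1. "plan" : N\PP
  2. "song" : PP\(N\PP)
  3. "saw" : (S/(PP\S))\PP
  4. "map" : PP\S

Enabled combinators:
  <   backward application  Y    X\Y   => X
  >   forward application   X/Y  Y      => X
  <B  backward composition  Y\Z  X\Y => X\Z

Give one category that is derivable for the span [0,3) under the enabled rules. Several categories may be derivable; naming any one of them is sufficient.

PP

[0,5] S   >
  [0,4] S/(PP\S)   <
    [0,3] PP   <
      [0,2] N\PP   <B
        [0,1] "sent" : PP\PP
        [1,2] "plan" : N\PP
      [2,3] "song" : PP\(N\PP)
    [3,4] "saw" : (S/(PP\S))\PP
  [4,5] "map" : PP\S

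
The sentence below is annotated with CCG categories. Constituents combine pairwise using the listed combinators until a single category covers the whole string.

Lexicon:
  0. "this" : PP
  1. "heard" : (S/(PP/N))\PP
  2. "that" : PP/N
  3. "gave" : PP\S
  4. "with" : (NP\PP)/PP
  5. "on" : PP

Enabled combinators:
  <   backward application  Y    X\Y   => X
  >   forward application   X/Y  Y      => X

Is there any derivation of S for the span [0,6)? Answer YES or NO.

NO

PP (S/(PP/N))\PP PP/N PP\S (NP\PP)/PP PP
CKY chart[0,6] = {NP}; S ∉ chart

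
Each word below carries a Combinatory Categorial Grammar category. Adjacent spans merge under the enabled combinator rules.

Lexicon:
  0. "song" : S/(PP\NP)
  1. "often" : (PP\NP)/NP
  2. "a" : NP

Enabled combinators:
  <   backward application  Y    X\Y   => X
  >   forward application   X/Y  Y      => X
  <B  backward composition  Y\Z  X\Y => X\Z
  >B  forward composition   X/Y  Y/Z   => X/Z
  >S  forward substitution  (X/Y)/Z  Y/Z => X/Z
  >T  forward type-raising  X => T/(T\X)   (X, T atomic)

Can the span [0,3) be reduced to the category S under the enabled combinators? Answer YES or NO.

[0,3] S   >
  [0,2] S/NP   >B
    [0,1] "song" : S/(PP\NP)
    [1,2] "often" : (PP\NP)/NP
  [2,3] "a" : NP

YES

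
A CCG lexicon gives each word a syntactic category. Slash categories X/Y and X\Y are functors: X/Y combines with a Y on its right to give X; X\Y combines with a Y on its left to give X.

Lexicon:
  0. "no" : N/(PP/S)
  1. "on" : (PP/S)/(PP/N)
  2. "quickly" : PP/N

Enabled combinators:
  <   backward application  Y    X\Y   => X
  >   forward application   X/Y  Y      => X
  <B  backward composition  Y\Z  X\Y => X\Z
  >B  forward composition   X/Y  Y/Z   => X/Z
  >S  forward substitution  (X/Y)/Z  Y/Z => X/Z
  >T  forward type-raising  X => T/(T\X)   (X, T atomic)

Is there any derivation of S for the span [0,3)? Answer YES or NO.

N/(PP/S) (PP/S)/(PP/N) PP/N
CKY chart[0,3] = {N, N/(N\N), NP/(NP\N), PP/(PP\N), S/(S\N)}; S ∉ chart

NO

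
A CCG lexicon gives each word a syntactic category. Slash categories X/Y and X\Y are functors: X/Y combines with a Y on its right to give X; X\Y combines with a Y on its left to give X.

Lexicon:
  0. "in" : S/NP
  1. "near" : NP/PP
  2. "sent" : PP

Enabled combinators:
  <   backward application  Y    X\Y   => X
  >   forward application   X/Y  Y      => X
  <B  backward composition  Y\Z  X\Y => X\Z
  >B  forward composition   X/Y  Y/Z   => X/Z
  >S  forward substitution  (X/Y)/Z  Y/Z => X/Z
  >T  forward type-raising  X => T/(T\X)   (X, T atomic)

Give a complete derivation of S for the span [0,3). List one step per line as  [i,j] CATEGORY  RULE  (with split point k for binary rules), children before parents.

[0,1] S/NP  lex  "in"
[1,2] NP/PP  lex  "near"
[2,3] PP  lex  "sent"
[1,3] NP  >  k=2
[0,3] S  >  k=1

[0,3] S   >
  [0,1] "in" : S/NP
  [1,3] NP   >
    [1,2] "near" : NP/PP
    [2,3] "sent" : PP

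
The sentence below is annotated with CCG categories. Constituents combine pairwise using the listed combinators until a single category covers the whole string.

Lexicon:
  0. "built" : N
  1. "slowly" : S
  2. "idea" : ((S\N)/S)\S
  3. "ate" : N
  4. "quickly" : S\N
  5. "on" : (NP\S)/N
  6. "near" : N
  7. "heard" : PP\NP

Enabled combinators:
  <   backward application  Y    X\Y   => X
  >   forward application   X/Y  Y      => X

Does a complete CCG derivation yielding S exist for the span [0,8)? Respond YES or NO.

N S ((S\N)/S)\S N S\N (NP\S)/N N PP\NP
CKY chart[0,8] = {PP}; S ∉ chart

NO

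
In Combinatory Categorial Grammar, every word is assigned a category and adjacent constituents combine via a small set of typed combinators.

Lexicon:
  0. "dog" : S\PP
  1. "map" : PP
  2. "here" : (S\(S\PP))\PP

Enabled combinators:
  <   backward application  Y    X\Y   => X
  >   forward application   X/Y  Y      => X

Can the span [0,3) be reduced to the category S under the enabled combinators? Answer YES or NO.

YES

[0,3] S   <
  [0,1] "dog" : S\PP
  [1,3] S\(S\PP)   <
    [1,2] "map" : PP
    [2,3] "here" : (S\(S\PP))\PP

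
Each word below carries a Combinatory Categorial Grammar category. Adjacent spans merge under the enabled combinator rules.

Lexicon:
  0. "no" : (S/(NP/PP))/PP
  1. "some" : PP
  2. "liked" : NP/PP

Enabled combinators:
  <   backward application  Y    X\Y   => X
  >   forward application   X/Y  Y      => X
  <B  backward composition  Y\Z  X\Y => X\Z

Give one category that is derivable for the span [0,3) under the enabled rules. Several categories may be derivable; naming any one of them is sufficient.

[0,3] S   >
  [0,2] S/(NP/PP)   >
    [0,1] "no" : (S/(NP/PP))/PP
    [1,2] "some" : PP
  [2,3] "liked" : NP/PP

S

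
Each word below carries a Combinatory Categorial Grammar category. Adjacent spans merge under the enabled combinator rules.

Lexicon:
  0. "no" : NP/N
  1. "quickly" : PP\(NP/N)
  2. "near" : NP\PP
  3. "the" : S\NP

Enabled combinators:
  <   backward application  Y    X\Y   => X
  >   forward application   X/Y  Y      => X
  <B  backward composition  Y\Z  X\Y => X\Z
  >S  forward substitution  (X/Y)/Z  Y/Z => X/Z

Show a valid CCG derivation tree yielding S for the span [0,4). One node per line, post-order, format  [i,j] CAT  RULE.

[0,1] NP/N  lex  "no"
[1,2] PP\(NP/N)  lex  "quickly"
[0,2] PP  <  k=1
[2,3] NP\PP  lex  "near"
[3,4] S\NP  lex  "the"
[2,4] S\PP  <B  k=3
[0,4] S  <  k=2

[0,4] S   <
  [0,2] PP   <
    [0,1] "no" : NP/N
    [1,2] "quickly" : PP\(NP/N)
  [2,4] S\PP   <B
    [2,3] "near" : NP\PP
    [3,4] "the" : S\NP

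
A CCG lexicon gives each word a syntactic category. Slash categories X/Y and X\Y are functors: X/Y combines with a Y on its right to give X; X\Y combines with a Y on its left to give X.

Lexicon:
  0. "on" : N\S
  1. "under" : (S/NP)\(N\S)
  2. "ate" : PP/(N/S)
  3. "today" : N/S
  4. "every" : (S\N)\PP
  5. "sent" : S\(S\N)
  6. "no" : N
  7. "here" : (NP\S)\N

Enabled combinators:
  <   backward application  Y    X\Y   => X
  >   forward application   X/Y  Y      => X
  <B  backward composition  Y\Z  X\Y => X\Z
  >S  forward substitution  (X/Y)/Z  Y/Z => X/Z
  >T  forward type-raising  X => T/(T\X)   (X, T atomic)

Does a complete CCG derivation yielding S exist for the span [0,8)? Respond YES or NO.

YES

[0,8] S   >
  [0,2] S/NP   <
    [0,1] "on" : N\S
    [1,2] "under" : (S/NP)\(N\S)
  [2,8] NP   <
    [2,6] S   <
      [2,5] S\N   <
        [2,4] PP   >
          [2,3] "ate" : PP/(N/S)
          [3,4] "today" : N/S
        [4,5] "every" : (S\N)\PP
      [5,6] "sent" : S\(S\N)
    [6,8] NP\S   <
      [6,7] "no" : N
      [7,8] "here" : (NP\S)\N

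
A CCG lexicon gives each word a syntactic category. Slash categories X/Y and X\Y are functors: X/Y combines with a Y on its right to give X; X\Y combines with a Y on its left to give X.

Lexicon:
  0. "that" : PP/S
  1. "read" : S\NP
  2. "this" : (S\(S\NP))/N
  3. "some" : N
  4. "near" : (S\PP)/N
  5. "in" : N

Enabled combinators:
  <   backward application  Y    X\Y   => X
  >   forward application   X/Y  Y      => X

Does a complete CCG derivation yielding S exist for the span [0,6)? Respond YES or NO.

[0,6] S   <
  [0,4] PP   >
    [0,1] "that" : PP/S
    [1,4] S   <
      [1,2] "read" : S\NP
      [2,4] S\(S\NP)   >
        [2,3] "this" : (S\(S\NP))/N
        [3,4] "some" : N
  [4,6] S\PP   >
    [4,5] "near" : (S\PP)/N
    [5,6] "in" : N

YES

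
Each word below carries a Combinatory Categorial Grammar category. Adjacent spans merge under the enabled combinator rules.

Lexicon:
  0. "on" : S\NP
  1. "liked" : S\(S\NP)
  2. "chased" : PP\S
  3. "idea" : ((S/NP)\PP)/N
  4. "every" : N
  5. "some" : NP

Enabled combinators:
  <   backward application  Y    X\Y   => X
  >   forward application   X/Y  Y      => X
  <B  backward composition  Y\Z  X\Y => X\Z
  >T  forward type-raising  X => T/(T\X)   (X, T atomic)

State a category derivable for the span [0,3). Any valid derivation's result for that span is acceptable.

PP

[0,6] S   >
  [0,5] S/NP   <
    [0,3] PP   <
      [0,2] S   <
        [0,1] "on" : S\NP
        [1,2] "liked" : S\(S\NP)
      [2,3] "chased" : PP\S
    [3,5] (S/NP)\PP   >
      [3,4] "idea" : ((S/NP)\PP)/N
      [4,5] "every" : N
  [5,6] "some" : NP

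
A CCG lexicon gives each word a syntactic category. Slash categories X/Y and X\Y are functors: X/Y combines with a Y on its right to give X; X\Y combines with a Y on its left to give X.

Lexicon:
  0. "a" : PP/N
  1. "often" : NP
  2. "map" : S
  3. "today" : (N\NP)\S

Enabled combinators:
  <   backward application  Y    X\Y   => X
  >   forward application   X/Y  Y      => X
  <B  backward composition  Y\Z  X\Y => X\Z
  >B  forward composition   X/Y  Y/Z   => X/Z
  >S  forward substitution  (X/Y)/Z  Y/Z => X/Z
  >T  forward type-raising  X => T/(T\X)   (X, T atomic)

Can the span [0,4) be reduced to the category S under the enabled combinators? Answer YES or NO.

PP/N NP S (N\NP)\S
CKY chart[0,4] = {N/(N\PP), NP/(NP\PP), PP, PP/(N\N), PP/(PP\PP), S/(S\PP)}; S ∉ chart

NO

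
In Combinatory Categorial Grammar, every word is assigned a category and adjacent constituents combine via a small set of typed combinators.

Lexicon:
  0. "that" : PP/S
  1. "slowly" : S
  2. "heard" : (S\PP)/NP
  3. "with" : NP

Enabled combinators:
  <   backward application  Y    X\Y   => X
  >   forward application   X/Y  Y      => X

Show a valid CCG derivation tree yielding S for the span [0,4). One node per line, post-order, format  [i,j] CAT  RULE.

[0,4] S   <
  [0,2] PP   >
    [0,1] "that" : PP/S
    [1,2] "slowly" : S
  [2,4] S\PP   >
    [2,3] "heard" : (S\PP)/NP
    [3,4] "with" : NP

[0,1] PP/S  lex  "that"
[1,2] S  lex  "slowly"
[0,2] PP  >  k=1
[2,3] (S\PP)/NP  lex  "heard"
[3,4] NP  lex  "with"
[2,4] S\PP  >  k=3
[0,4] S  <  k=2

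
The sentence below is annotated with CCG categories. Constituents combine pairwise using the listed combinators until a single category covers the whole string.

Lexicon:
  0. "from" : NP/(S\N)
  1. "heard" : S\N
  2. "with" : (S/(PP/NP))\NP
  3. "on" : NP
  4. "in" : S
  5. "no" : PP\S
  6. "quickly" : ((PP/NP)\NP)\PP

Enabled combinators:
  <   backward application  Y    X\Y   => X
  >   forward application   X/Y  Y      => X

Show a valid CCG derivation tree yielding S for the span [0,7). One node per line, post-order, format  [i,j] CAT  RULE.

[0,1] NP/(S\N)  lex  "from"
[1,2] S\N  lex  "heard"
[0,2] NP  >  k=1
[2,3] (S/(PP/NP))\NP  lex  "with"
[0,3] S/(PP/NP)  <  k=2
[3,4] NP  lex  "on"
[4,5] S  lex  "in"
[5,6] PP\S  lex  "no"
[4,6] PP  <  k=5
[6,7] ((PP/NP)\NP)\PP  lex  "quickly"
[4,7] (PP/NP)\NP  <  k=6
[3,7] PP/NP  <  k=4
[0,7] S  >  k=3

[0,7] S   >
  [0,3] S/(PP/NP)   <
    [0,2] NP   >
      [0,1] "from" : NP/(S\N)
      [1,2] "heard" : S\N
    [2,3] "with" : (S/(PP/NP))\NP
  [3,7] PP/NP   <
    [3,4] "on" : NP
    [4,7] (PP/NP)\NP   <
      [4,6] PP   <
        [4,5] "in" : S
        [5,6] "no" : PP\S
      [6,7] "quickly" : ((PP/NP)\NP)\PP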